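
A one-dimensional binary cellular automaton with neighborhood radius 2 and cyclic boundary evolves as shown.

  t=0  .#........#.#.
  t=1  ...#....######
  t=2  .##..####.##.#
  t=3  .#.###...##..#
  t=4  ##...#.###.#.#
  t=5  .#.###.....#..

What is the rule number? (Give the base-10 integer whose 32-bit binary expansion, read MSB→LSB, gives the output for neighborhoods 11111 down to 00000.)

  [31] ##### => #  t=1,i=10
  [30] ####. => .  t=1,i=12
  [29] ###.# => .  t=2,i=8
  [28] ###.. => #  t=1,i=13
  [27] ##.## => #  t=2,i=9
  [26] ##.#. => .  t=2,i=12
  [25] ##..# => #  t=2,i=3
  [24] ##... => .  t=1,i=0
  [23] #.### => .  t=3,i=3
  [22] #.##. => #  t=2,i=1
  [21] #.#.# => #  t=2,i=13
  [20] #.#.. => #  t=0,i=12
  [19] #..## => #  t=2,i=4
  [18] #..#. => .  t=0,i=0
  [17] #...# => #  t=1,i=1
  [16] #.... => #  t=0,i=3
  [15] .#### => .  t=1,i=9
  [14] .###. => .  t=3,i=4
  [13] .##.# => .  t=2,i=11
  [12] .##.. => .  t=2,i=2
  [11] .#.## => .  t=2,i=0
  [10] .#.#. => #  t=0,i=11
  [9] .#..# => #  t=0,i=13
  [8] .#... => .  t=0,i=2
  [7] ..### => #  t=1,i=8
  [6] ..##. => #  t=3,i=9
  [5] ..#.# => #  t=0,i=10
  [4] ..#.. => .  t=0,i=1
  [3] ...## => #  t=1,i=7
  [2] ...#. => #  t=0,i=9
  [1] ....# => #  t=0,i=8
  [0] ..... => .  t=0,i=4
  bits 10011010011110110000011011101110 = 2591753966

2591753966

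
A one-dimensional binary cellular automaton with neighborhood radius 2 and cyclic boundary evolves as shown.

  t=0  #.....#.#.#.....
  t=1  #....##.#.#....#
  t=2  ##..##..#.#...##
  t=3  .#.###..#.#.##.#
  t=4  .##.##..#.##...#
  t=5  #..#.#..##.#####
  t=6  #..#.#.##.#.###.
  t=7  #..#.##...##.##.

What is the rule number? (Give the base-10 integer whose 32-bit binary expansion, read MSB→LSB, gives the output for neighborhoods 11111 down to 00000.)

  ##### -> #   bit 31 = 1  t=5,i=13
  ####. -> .   bit 30 = 0  t=2,i=0
  ###.# -> #   bit 29 = 1  t=6,i=14
  ###.. -> #   bit 28 = 1  t=2,i=1
  ##.## -> #   bit 27 = 1  t=4,i=3
  ##.#. -> .   bit 26 = 0  t=1,i=7
  ##..# -> .   bit 25 = 0  t=2,i=2
  ##... -> #   bit 24 = 1  t=1,i=1
  #.### -> .   bit 23 = 0  t=3,i=3
  #.##. -> .   bit 22 = 0  t=3,i=12
  #.#.# -> #   bit 21 = 1  t=0,i=8
  #.#.. -> #   bit 20 = 1  t=0,i=10
  #..## -> #   bit 19 = 1  t=2,i=3
  #..#. -> .   bit 18 = 0  t=2,i=7
  #...# -> #   bit 17 = 1  t=2,i=12
  #.... -> .   bit 16 = 0  t=0,i=2
  .#### -> #   bit 15 = 1  t=2,i=15
  .###. -> #   bit 14 = 1  t=3,i=4
  .##.# -> .   bit 13 = 0  t=1,i=6
  .##.. -> #   bit 12 = 1  t=1,i=0
  .#.## -> #   bit 11 = 1  t=3,i=2
  .#.#. -> .   bit 10 = 0  t=0,i=7
  .#..# -> .   bit 9 = 0  t=5,i=6
  .#... -> .   bit 8 = 0  t=0,i=1
  ..### -> .   bit 7 = 0  t=2,i=14
  ..##. -> #   bit 6 = 1  t=1,i=5
  ..#.# -> #   bit 5 = 1  t=0,i=6
  ..#.. -> #   bit 4 = 1  t=0,i=0
  ...## -> #   bit 3 = 1  t=1,i=4
  ...#. -> #   bit 2 = 1  t=0,i=5
  ....# -> .   bit 1 = 0  t=0,i=4
  ..... -> .   bit 0 = 0  t=0,i=3
  bits 10111001001110101101100001111100 = 3107641468

3107641468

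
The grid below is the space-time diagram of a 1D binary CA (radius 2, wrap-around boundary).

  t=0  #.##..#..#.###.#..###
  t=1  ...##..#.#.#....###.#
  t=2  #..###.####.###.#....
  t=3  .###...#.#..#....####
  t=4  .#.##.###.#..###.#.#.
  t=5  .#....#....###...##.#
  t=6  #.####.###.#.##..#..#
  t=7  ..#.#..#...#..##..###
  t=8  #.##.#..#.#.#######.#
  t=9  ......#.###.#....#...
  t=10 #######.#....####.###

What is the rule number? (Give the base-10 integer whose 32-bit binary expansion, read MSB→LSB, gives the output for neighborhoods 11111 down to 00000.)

1403590631

  nb #####: next=.  (t=8,i=14, bit31=0)
  nb ####.: next=#  (t=0,i=20, bit30=1)
  nb ###.#: next=.  (t=0,i=0, bit29=0)
  nb ###..: next=#  (t=3,i=3, bit28=1)
  nb ##.##: next=.  (t=0,i=1, bit27=0)
  nb ##.#.: next=.  (t=0,i=14, bit26=0)
  nb ##..#: next=#  (t=0,i=4, bit25=1)
  nb ##...: next=#  (t=3,i=4, bit24=1)
  nb #.###: next=#  (t=0,i=11, bit23=1)
  nb #.##.: next=.  (t=0,i=2, bit22=0)
  nb #.#.#: next=#  (t=1,i=9, bit21=1)
  nb #.#..: next=.  (t=0,i=15, bit20=0)
  nb #..##: next=#  (t=0,i=17, bit19=1)
  nb #..#.: next=.  (t=0,i=5, bit18=0)
  nb #...#: next=.  (t=1,i=1, bit17=0)
  nb #....: next=#  (t=1,i=13, bit16=1)
  nb .####: next=.  (t=0,i=19, bit15=0)
  nb .###.: next=.  (t=0,i=12, bit14=0)
  nb .##.#: next=.  (t=4,i=4, bit13=0)
  nb .##..: next=#  (t=0,i=3, bit12=1)
  nb .#.##: next=.  (t=0,i=10, bit11=0)
  nb .#.#.: next=#  (t=1,i=8, bit10=1)
  nb .#..#: next=#  (t=0,i=7, bit9=1)
  nb .#...: next=#  (t=1,i=0, bit8=1)
  nb ..###: next=#  (t=0,i=18, bit7=1)
  nb ..##.: next=#  (t=1,i=3, bit6=1)
  nb ..#.#: next=#  (t=0,i=9, bit5=1)
  nb ..#..: next=.  (t=0,i=6, bit4=0)
  nb ...##: next=.  (t=1,i=2, bit3=0)
  nb ...#.: next=#  (t=2,i=20, bit2=1)
  nb ....#: next=#  (t=1,i=14, bit1=1)
  nb .....: next=#  (t=9,i=0, bit0=1)
  bits 01010011101010010001011111100111 = 1403590631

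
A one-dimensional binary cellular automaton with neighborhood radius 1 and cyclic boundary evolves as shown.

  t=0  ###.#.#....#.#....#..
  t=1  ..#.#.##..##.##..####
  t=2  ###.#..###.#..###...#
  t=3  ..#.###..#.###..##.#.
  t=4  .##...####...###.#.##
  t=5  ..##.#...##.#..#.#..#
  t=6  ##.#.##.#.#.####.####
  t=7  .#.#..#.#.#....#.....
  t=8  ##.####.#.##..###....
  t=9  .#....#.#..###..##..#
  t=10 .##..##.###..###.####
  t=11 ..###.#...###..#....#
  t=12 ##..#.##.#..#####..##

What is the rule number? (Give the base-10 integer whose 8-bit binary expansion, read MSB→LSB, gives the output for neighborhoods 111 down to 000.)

86

  [7] ### => .  t=0,i=1
  [6] ##. => #  t=0,i=2
  [5] #.# => .  t=0,i=3
  [4] #.. => #  t=0,i=7
  [3] .## => .  t=0,i=0
  [2] .#. => #  t=0,i=4
  [1] ..# => #  t=0,i=10
  [0] ... => .  t=0,i=8
  bits 01010110 = 86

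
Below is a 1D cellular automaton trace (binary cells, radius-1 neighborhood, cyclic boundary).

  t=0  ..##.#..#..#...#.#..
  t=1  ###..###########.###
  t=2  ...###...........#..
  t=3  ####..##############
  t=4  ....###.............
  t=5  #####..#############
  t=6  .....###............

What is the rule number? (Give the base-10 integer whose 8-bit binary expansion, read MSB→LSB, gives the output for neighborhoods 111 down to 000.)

31

  [7] ### => .  t=1,i=0
  [6] ##. => .  t=0,i=3
  [5] #.# => .  t=0,i=4
  [4] #.. => #  t=0,i=6
  [3] .## => #  t=0,i=2
  [2] .#. => #  t=0,i=5
  [1] ..# => #  t=0,i=1
  [0] ... => #  t=0,i=0
  bits 00011111 = 31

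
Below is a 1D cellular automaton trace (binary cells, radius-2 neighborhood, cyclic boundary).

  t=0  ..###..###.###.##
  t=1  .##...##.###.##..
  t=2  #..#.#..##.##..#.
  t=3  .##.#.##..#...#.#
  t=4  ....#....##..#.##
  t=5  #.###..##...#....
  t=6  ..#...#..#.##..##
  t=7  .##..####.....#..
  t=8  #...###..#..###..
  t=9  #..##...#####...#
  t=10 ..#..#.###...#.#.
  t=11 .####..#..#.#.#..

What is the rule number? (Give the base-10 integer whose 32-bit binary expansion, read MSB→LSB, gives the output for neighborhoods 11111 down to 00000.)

699172510

  #####|.  b31=0 t=9,i=10
  ####.|.  b30=0 t=7,i=7
  ###.#|#  b29=1 t=0,i=9
  ###..|.  b28=0 t=0,i=4
  ##.##|#  b27=1 t=0,i=10
  ##.#.|.  b26=0 t=3,i=3
  ##..#|.  b25=0 t=0,i=0
  ##...|#  b24=1 t=1,i=3
  #.###|#  b23=1 t=0,i=11
  #.##.|.  b22=0 t=0,i=15
  #.#.#|#  b21=1 t=3,i=4
  #.#..|.  b20=0 t=2,i=0
  #..##|#  b19=1 t=0,i=1
  #..#.|#  b18=1 t=2,i=2
  #...#|.  b17=0 t=1,i=4
  #....|.  b16=0 t=4,i=1
  .####|#  b15=1 t=7,i=6
  .###.|.  b14=0 t=0,i=3
  .##.#|.  b13=0 t=1,i=7
  .##..|.  b12=0 t=0,i=16
  .#.##|.  b11=0 t=3,i=0
  .#.#.|#  b10=1 t=2,i=4
  .#..#|#  b9=1 t=2,i=1
  .#...|.  b8=0 t=3,i=11
  ..###|#  b7=1 t=0,i=2
  ..##.|.  b6=0 t=1,i=1
  ..#.#|.  b5=0 t=2,i=3
  ..#..|#  b4=1 t=3,i=10
  ...##|#  b3=1 t=1,i=0
  ...#.|#  b2=1 t=3,i=13
  ....#|#  b1=1 t=4,i=2
  .....|.  b0=0 t=7,i=11
  bits 00101001101011001000011010011110 = 699172510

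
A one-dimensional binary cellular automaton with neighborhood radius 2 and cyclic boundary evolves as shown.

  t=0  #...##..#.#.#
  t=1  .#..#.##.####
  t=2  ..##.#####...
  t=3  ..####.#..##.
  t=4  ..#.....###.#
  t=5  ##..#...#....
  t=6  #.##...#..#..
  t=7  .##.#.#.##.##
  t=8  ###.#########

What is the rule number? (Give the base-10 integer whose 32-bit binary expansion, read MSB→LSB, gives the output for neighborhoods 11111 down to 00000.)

2347577028

  ##### -> #   bit 31 = 1  t=2,i=7
  ####. -> .   bit 30 = 0  t=1,i=11
  ###.# -> .   bit 29 = 0  t=1,i=12
  ###.. -> .   bit 28 = 0  t=2,i=9
  ##.## -> #   bit 27 = 1  t=1,i=8
  ##.#. -> .   bit 26 = 0  t=1,i=0
  ##..# -> #   bit 25 = 1  t=0,i=6
  ##... -> #   bit 24 = 1  t=0,i=1
  #.### -> #   bit 23 = 1  t=1,i=9
  #.##. -> #   bit 22 = 1  t=0,i=12
  #.#.# -> #   bit 21 = 1  t=0,i=10
  #.#.. -> .   bit 20 = 0  t=1,i=1
  #..## -> #   bit 19 = 1  t=3,i=9
  #..#. -> #   bit 18 = 1  t=0,i=7
  #...# -> .   bit 17 = 0  t=0,i=2
  #.... -> #   bit 16 = 1  t=2,i=11
  .#### -> .   bit 15 = 0  t=1,i=10
  .###. -> .   bit 14 = 0  t=4,i=9
  .##.# -> #   bit 13 = 1  t=1,i=7
  .##.. -> .   bit 12 = 0  t=0,i=0
  .#.## -> #   bit 11 = 1  t=0,i=11
  .#.#. -> #   bit 10 = 1  t=0,i=9
  .#..# -> #   bit 9 = 1  t=1,i=2
  .#... -> .   bit 8 = 0  t=4,i=3
  ..### -> #   bit 7 = 1  t=3,i=2
  ..##. -> #   bit 6 = 1  t=0,i=4
  ..#.# -> .   bit 5 = 0  t=0,i=8
  ..#.. -> .   bit 4 = 0  t=4,i=2
  ...## -> .   bit 3 = 0  t=0,i=3
  ...#. -> #   bit 2 = 1  t=5,i=7
  ....# -> .   bit 1 = 0  t=2,i=0
  ..... -> .   bit 0 = 0  t=2,i=12
  bits 10001011111011010010111011000100 = 2347577028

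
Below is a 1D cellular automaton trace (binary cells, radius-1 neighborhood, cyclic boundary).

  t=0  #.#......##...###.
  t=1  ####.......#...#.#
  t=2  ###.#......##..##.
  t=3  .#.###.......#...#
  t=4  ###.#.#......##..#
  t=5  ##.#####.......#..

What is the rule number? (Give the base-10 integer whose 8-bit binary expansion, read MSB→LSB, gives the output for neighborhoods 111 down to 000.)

  ### -> #   bit 7 = 1  t=0,i=15
  ##. -> .   bit 6 = 0  t=0,i=10
  #.# -> #   bit 5 = 1  t=0,i=1
  #.. -> #   bit 4 = 1  t=0,i=3
  .## -> .   bit 3 = 0  t=0,i=9
  .#. -> #   bit 2 = 1  t=0,i=0
  ..# -> .   bit 1 = 0  t=0,i=8
  ... -> .   bit 0 = 0  t=0,i=4
  bits 10110100 = 180

180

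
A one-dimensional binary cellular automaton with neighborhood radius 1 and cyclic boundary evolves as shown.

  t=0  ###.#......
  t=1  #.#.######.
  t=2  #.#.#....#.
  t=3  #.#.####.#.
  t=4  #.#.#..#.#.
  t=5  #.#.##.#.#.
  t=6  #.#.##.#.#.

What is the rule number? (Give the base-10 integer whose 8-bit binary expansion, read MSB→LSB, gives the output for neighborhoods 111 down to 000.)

93

  nb ###: next=.  (t=0,i=1, bit7=0)
  nb ##.: next=#  (t=0,i=2, bit6=1)
  nb #.#: next=.  (t=0,i=3, bit5=0)
  nb #..: next=#  (t=0,i=5, bit4=1)
  nb .##: next=#  (t=0,i=0, bit3=1)
  nb .#.: next=#  (t=0,i=4, bit2=1)
  nb ..#: next=.  (t=0,i=10, bit1=0)
  nb ...: next=#  (t=0,i=6, bit0=1)
  bits 01011101 = 93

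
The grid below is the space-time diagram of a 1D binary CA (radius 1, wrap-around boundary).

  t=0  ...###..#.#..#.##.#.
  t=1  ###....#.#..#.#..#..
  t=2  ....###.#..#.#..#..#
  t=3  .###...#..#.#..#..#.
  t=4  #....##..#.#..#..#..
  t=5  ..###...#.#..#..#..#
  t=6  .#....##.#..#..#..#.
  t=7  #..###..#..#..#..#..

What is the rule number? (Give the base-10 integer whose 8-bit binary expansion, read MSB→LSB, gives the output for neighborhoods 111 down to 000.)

  [7] ### => .  t=0,i=4
  [6] ##. => .  t=0,i=5
  [5] #.# => #  t=0,i=9
  [4] #.. => .  t=0,i=6
  [3] .## => .  t=0,i=3
  [2] .#. => .  t=0,i=8
  [1] ..# => #  t=0,i=2
  [0] ... => #  t=0,i=0
  bits 00100011 = 35

35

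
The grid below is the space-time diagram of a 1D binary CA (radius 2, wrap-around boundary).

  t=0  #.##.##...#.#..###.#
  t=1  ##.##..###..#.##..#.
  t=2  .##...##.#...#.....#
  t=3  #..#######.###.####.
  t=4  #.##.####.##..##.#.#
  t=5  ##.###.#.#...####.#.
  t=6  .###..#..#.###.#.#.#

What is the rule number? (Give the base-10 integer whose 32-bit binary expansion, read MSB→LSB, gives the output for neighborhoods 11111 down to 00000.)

  [31] ##### => #  t=3,i=5
  [30] ####. => #  t=3,i=8
  [29] ###.# => .  t=0,i=17
  [28] ###.. => #  t=1,i=9
  [27] ##.## => #  t=0,i=1
  [26] ##.#. => #  t=2,i=8
  [25] ##..# => .  t=1,i=5
  [24] ##... => #  t=0,i=7
  [23] #.### => #  t=3,i=11
  [22] #.##. => .  t=0,i=2
  [21] #.#.# => .  t=4,i=17
  [20] #.#.. => #  t=0,i=12
  [19] #..## => #  t=0,i=14
  [18] #..#. => .  t=1,i=11
  [17] #...# => #  t=0,i=8
  [16] #.... => #  t=2,i=15
  [15] .#### => .  t=3,i=4
  [14] .###. => .  t=0,i=16
  [13] .##.# => #  t=0,i=0
  [12] .##.. => .  t=0,i=6
  [11] .#.## => #  t=1,i=13
  [10] .#.#. => .  t=0,i=11
  [9] .#..# => .  t=0,i=13
  [8] .#... => .  t=2,i=10
  [7] ..### => #  t=0,i=15
  [6] ..##. => #  t=2,i=6
  [5] ..#.# => .  t=0,i=10
  [4] ..#.. => #  t=2,i=13
  [3] ...## => #  t=2,i=5
  [2] ...#. => #  t=0,i=9
  [1] ....# => #  t=2,i=17
  [0] ..... => #  t=2,i=16
  bits 11011101100110110010100011011111 = 3717933279

3717933279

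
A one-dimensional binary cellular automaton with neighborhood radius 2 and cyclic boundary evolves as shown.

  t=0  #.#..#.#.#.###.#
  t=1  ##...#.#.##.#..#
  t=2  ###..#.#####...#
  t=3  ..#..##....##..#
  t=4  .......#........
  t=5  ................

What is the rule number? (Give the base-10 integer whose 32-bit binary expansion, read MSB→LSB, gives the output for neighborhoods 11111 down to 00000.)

  ##### -> .   bit 31 = 0  t=2,i=9
  ####. -> .   bit 30 = 0  t=2,i=1
  ###.# -> .   bit 29 = 0  t=0,i=13
  ###.. -> #   bit 28 = 1  t=1,i=1
  ##.## -> .   bit 27 = 0  t=0,i=14
  ##.#. -> #   bit 26 = 1  t=0,i=1
  ##..# -> .   bit 25 = 0  t=2,i=3
  ##... -> #   bit 24 = 1  t=1,i=2
  #.### -> .   bit 23 = 0  t=0,i=11
  #.##. -> #   bit 22 = 1  t=0,i=15
  #.#.# -> #   bit 21 = 1  t=0,i=7
  #.#.. -> .   bit 20 = 0  t=0,i=2
  #..## -> .   bit 19 = 0  t=1,i=14
  #..#. -> .   bit 18 = 0  t=0,i=4
  #...# -> .   bit 17 = 0  t=1,i=3
  #.... -> .   bit 16 = 0  t=3,i=8
  .#### -> .   bit 15 = 0  t=2,i=0
  .###. -> #   bit 14 = 1  t=0,i=12
  .##.# -> #   bit 13 = 1  t=0,i=0
  .##.. -> .   bit 12 = 0  t=3,i=6
  .#.## -> #   bit 11 = 1  t=0,i=10
  .#.#. -> .   bit 10 = 0  t=0,i=6
  .#..# -> .   bit 9 = 0  t=0,i=3
  .#... -> .   bit 8 = 0  t=4,i=8
  ..### -> #   bit 7 = 1  t=1,i=15
  ..##. -> .   bit 6 = 0  t=3,i=5
  ..#.# -> #   bit 5 = 1  t=0,i=5
  ..#.. -> .   bit 4 = 0  t=3,i=2
  ...## -> .   bit 3 = 0  t=2,i=14
  ...#. -> .   bit 2 = 0  t=1,i=4
  ....# -> .   bit 1 = 0  t=3,i=9
  ..... -> .   bit 0 = 0  t=4,i=0
  bits 00010101011000000110100010100000 = 358639776

358639776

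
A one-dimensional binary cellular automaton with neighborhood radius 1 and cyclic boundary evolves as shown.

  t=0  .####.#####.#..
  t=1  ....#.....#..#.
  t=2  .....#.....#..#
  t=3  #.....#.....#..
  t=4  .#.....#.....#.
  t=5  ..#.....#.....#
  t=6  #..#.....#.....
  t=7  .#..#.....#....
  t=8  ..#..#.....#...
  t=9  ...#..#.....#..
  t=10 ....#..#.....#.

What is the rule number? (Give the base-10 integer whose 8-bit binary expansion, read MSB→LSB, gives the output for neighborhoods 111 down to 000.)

  nb ###: next=.  (t=0,i=2, bit7=0)
  nb ##.: next=#  (t=0,i=4, bit6=1)
  nb #.#: next=.  (t=0,i=5, bit5=0)
  nb #..: next=#  (t=0,i=13, bit4=1)
  nb .##: next=.  (t=0,i=1, bit3=0)
  nb .#.: next=.  (t=0,i=12, bit2=0)
  nb ..#: next=.  (t=0,i=0, bit1=0)
  nb ...: next=.  (t=0,i=14, bit0=0)
  bits 01010000 = 80

80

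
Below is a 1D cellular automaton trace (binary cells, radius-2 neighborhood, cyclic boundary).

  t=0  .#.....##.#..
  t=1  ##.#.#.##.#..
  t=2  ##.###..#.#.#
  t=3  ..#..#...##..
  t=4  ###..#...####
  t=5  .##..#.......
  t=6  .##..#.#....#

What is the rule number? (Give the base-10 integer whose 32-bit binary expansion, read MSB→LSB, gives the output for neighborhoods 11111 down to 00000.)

1496921174

  [31] ##### => .  t=4,i=0
  [30] ####. => #  t=4,i=1
  [29] ###.# => .  t=2,i=1
  [28] ###.. => #  t=2,i=5
  [27] ##.## => #  t=2,i=2
  [26] ##.#. => .  t=0,i=9
  [25] ##..# => .  t=2,i=6
  [24] ##... => #  t=3,i=11
  [23] #.### => .  t=2,i=3
  [22] #.##. => .  t=1,i=7
  [21] #.#.# => #  t=1,i=3
  [20] #.#.. => #  t=0,i=10
  [19] #..## => #  t=1,i=12
  [18] #..#. => .  t=2,i=7
  [17] #...# => .  t=0,i=12
  [16] #.... => #  t=0,i=3
  [15] .#### => .  t=4,i=10
  [14] .###. => .  t=2,i=0
  [13] .##.# => #  t=0,i=8
  [12] .##.. => #  t=3,i=10
  [11] .#.## => .  t=1,i=6
  [10] .#.#. => #  t=1,i=4
  [9] .#..# => .  t=1,i=11
  [8] .#... => .  t=0,i=2
  [7] ..### => .  t=4,i=9
  [6] ..##. => #  t=0,i=7
  [5] ..#.# => .  t=2,i=8
  [4] ..#.. => #  t=0,i=1
  [3] ...## => .  t=0,i=6
  [2] ...#. => #  t=0,i=0
  [1] ....# => #  t=0,i=5
  [0] ..... => .  t=0,i=4
  bits 01011001001110010011010001010110 = 1496921174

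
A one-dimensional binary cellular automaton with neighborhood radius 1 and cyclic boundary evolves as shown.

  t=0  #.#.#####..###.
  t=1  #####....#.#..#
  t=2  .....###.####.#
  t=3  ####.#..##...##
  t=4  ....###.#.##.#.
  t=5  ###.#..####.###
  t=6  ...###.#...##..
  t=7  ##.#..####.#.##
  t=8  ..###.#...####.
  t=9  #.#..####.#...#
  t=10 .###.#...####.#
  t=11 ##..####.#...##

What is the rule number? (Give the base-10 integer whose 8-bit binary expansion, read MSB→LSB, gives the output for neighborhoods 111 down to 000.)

61

  ###|.  b7=0 t=0,i=5
  ##.|.  b6=0 t=0,i=8
  #.#|#  b5=1 t=0,i=1
  #..|#  b4=1 t=0,i=9
  .##|#  b3=1 t=0,i=4
  .#.|#  b2=1 t=0,i=0
  ..#|.  b1=0 t=0,i=10
  ...|#  b0=1 t=1,i=6
  bits 00111101 = 61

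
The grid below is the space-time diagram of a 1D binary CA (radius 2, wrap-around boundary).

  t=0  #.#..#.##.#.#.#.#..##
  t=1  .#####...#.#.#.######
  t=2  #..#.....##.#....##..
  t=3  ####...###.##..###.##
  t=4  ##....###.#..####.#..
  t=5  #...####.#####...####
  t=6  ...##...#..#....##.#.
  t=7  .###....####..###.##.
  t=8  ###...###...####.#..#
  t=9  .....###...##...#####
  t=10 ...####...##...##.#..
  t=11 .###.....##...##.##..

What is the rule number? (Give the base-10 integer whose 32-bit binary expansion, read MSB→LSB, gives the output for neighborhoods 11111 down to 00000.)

2384217850

  ##### -> #   bit 31 = 1  t=1,i=3
  ####. -> .   bit 30 = 0  t=1,i=4
  ###.# -> .   bit 29 = 0  t=0,i=0
  ###.. -> .   bit 28 = 0  t=1,i=5
  ##.## -> #   bit 27 = 1  t=1,i=0
  ##.#. -> #   bit 26 = 1  t=0,i=1
  ##..# -> #   bit 25 = 1  t=2,i=19
  ##... -> .   bit 24 = 0  t=1,i=6
  #.### -> .   bit 23 = 0  t=1,i=1
  #.##. -> .   bit 22 = 0  t=0,i=7
  #.#.# -> .   bit 21 = 0  t=0,i=10
  #.#.. -> #   bit 20 = 1  t=0,i=2
  #..## -> #   bit 19 = 1  t=0,i=18
  #..#. -> #   bit 18 = 1  t=0,i=4
  #...# -> .   bit 17 = 0  t=1,i=7
  #.... -> .   bit 16 = 0  t=2,i=5
  .#### -> .   bit 15 = 0  t=1,i=2
  .###. -> #   bit 14 = 1  t=0,i=20
  .##.# -> .   bit 13 = 0  t=0,i=8
  .##.. -> .   bit 12 = 0  t=2,i=18
  .#.## -> .   bit 11 = 0  t=0,i=6
  .#.#. -> #   bit 10 = 1  t=0,i=11
  .#..# -> #   bit 9 = 1  t=0,i=3
  .#... -> .   bit 8 = 0  t=2,i=4
  ..### -> #   bit 7 = 1  t=0,i=19
  ..##. -> #   bit 6 = 1  t=2,i=9
  ..#.# -> #   bit 5 = 1  t=0,i=5
  ..#.. -> #   bit 4 = 1  t=2,i=0
  ...## -> #   bit 3 = 1  t=2,i=8
  ...#. -> .   bit 2 = 0  t=1,i=8
  ....# -> #   bit 1 = 1  t=2,i=7
  ..... -> .   bit 0 = 0  t=2,i=6
  bits 10001110000111000100011011111010 = 2384217850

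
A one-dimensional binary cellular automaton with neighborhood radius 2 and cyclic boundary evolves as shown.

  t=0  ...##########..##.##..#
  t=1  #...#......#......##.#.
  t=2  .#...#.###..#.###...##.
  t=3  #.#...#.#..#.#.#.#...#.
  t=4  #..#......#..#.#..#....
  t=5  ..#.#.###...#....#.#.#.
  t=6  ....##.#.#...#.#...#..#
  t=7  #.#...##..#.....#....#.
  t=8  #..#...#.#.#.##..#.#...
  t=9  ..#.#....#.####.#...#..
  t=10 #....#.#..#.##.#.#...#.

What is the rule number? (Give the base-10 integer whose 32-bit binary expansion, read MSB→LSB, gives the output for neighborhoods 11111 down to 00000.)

  ##### -> .   bit 31 = 0  t=0,i=5
  ####. -> #   bit 30 = 1  t=0,i=11
  ###.# -> .   bit 29 = 0  t=9,i=14
  ###.. -> .   bit 28 = 0  t=0,i=12
  ##.## -> .   bit 27 = 0  t=0,i=17
  ##.#. -> #   bit 26 = 1  t=1,i=20
  ##..# -> .   bit 25 = 0  t=0,i=13
  ##... -> #   bit 24 = 1  t=2,i=17
  #.### -> .   bit 23 = 0  t=2,i=7
  #.##. -> #   bit 22 = 1  t=0,i=18
  #.#.# -> #   bit 21 = 1  t=1,i=21
  #.#.. -> .   bit 20 = 0  t=1,i=0
  #..## -> .   bit 19 = 0  t=0,i=14
  #..#. -> #   bit 18 = 1  t=0,i=21
  #...# -> .   bit 17 = 0  t=0,i=1
  #.... -> .   bit 16 = 0  t=1,i=6
  .#### -> #   bit 15 = 1  t=0,i=4
  .###. -> #   bit 14 = 1  t=2,i=8
  .##.# -> .   bit 13 = 0  t=0,i=16
  .##.. -> #   bit 12 = 1  t=0,i=19
  .#.## -> #   bit 11 = 1  t=2,i=6
  .#.#. -> .   bit 10 = 0  t=1,i=22
  .#..# -> .   bit 9 = 0  t=3,i=9
  .#... -> #   bit 8 = 1  t=0,i=0
  ..### -> .   bit 7 = 0  t=0,i=3
  ..##. -> .   bit 6 = 0  t=0,i=15
  ..#.# -> .   bit 5 = 0  t=2,i=5
  ..#.. -> .   bit 4 = 0  t=0,i=22
  ...## -> .   bit 3 = 0  t=0,i=2
  ...#. -> .   bit 2 = 0  t=1,i=3
  ....# -> #   bit 1 = 1  t=1,i=9
  ..... -> #   bit 0 = 1  t=1,i=7
  bits 01000101011001001101100100000011 = 1164237059

1164237059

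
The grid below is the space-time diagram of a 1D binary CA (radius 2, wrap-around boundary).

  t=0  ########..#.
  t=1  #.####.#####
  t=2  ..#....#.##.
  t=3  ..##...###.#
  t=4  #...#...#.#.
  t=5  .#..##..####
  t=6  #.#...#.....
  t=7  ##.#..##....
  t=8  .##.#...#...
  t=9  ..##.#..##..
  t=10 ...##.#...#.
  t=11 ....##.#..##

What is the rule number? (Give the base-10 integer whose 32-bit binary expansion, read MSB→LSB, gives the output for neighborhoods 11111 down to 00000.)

  #####|#  b31=1 t=0,i=2
  ####.|.  b30=0 t=0,i=6
  ###.#|.  b29=0 t=1,i=0
  ###..|#  b28=1 t=0,i=7
  ##.##|.  b27=0 t=1,i=1
  ##.#.|#  b26=1 t=3,i=10
  ##..#|#  b25=1 t=0,i=8
  ##...|#  b24=1 t=2,i=11
  #.###|#  b23=1 t=0,i=0
  #.##.|#  b22=1 t=2,i=9
  #.#.#|#  b21=1 t=4,i=10
  #.#..|.  b20=0 t=3,i=11
  #..##|.  b19=0 t=3,i=1
  #..#.|#  b18=1 t=0,i=9
  #...#|.  b17=0 t=2,i=0
  #....|.  b16=0 t=2,i=4
  .####|.  b15=0 t=0,i=1
  .###.|#  b14=1 t=3,i=8
  .##.#|#  b13=1 t=7,i=1
  .##..|.  b12=0 t=2,i=10
  .#.##|#  b11=1 t=0,i=11
  .#.#.|#  b10=1 t=4,i=9
  .#..#|#  b9=1 t=3,i=0
  .#...|#  b8=1 t=2,i=3
  ..###|.  b7=0 t=3,i=7
  ..##.|.  b6=0 t=3,i=2
  ..#.#|#  b5=1 t=0,i=10
  ..#..|#  b4=1 t=2,i=2
  ...##|.  b3=0 t=3,i=6
  ...#.|.  b2=0 t=2,i=1
  ....#|.  b1=0 t=2,i=5
  .....|.  b0=0 t=6,i=9
  bits 10010111111001000110111100110000 = 2548330288

2548330288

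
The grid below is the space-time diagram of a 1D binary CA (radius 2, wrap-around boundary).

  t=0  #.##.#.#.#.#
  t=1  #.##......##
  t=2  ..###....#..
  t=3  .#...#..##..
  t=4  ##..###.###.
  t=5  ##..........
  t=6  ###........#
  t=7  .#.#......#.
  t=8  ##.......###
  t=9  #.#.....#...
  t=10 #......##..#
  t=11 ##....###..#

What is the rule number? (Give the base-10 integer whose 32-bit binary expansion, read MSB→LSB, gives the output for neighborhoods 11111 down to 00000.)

1094990460

  ##### -> .   bit 31 = 0  t=8,i=11
  ####. -> #   bit 30 = 1  t=6,i=1
  ###.# -> .   bit 29 = 0  t=1,i=0
  ###.. -> .   bit 28 = 0  t=2,i=4
  ##.## -> .   bit 27 = 0  t=0,i=1
  ##.#. -> .   bit 26 = 0  t=0,i=4
  ##..# -> .   bit 25 = 0  t=4,i=2
  ##... -> #   bit 24 = 1  t=1,i=4
  #.### -> .   bit 23 = 0  t=4,i=8
  #.##. -> #   bit 22 = 1  t=0,i=2
  #.#.# -> .   bit 21 = 0  t=0,i=5
  #.#.. -> .   bit 20 = 0  t=7,i=3
  #..## -> .   bit 19 = 0  t=3,i=7
  #..#. -> #   bit 18 = 1  t=7,i=0
  #...# -> .   bit 17 = 0  t=3,i=3
  #.... -> .   bit 16 = 0  t=1,i=5
  .#### -> .   bit 15 = 0  t=6,i=0
  .###. -> .   bit 14 = 0  t=1,i=11
  .##.# -> #   bit 13 = 1  t=0,i=0
  .##.. -> #   bit 12 = 1  t=1,i=3
  .#.## -> #   bit 11 = 1  t=0,i=10
  .#.#. -> .   bit 10 = 0  t=0,i=6
  .#..# -> #   bit 9 = 1  t=3,i=6
  .#... -> .   bit 8 = 0  t=2,i=10
  ..### -> .   bit 7 = 0  t=1,i=10
  ..##. -> #   bit 6 = 1  t=3,i=8
  ..#.# -> #   bit 5 = 1  t=7,i=1
  ..#.. -> #   bit 4 = 1  t=2,i=9
  ...## -> #   bit 3 = 1  t=1,i=9
  ...#. -> #   bit 2 = 1  t=2,i=8
  ....# -> .   bit 1 = 0  t=1,i=8
  ..... -> .   bit 0 = 0  t=1,i=6
  bits 01000001010001000011101001111100 = 1094990460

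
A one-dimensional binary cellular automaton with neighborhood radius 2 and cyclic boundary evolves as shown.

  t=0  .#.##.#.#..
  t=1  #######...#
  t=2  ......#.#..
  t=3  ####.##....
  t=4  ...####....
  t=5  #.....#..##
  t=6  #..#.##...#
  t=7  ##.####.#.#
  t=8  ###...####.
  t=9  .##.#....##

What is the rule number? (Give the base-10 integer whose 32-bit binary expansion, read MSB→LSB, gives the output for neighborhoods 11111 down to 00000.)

  #####|.  b31=0 t=1,i=1
  ####.|.  b30=0 t=1,i=5
  ###.#|#  b29=1 t=3,i=3
  ###..|#  b28=1 t=1,i=6
  ##.##|#  b27=1 t=3,i=4
  ##.#.|#  b26=1 t=0,i=5
  ##..#|#  b25=1 t=6,i=1
  ##...|.  b24=0 t=1,i=7
  #.###|.  b23=0 t=7,i=3
  #.##.|#  b22=1 t=0,i=3
  #.#.#|#  b21=1 t=0,i=6
  #.#..|.  b20=0 t=0,i=8
  #..##|.  b19=0 t=5,i=8
  #..#.|.  b18=0 t=6,i=2
  #...#|#  b17=1 t=0,i=10
  #....|.  b16=0 t=2,i=10
  .####|.  b15=0 t=1,i=0
  .###.|#  b14=1 t=5,i=10
  .##.#|#  b13=1 t=0,i=4
  .##..|#  b12=1 t=3,i=6
  .#.##|#  b11=1 t=0,i=2
  .#.#.|.  b10=0 t=0,i=7
  .#..#|.  b9=0 t=5,i=7
  .#...|.  b8=0 t=0,i=9
  ..###|.  b7=0 t=1,i=10
  ..##.|#  b6=1 t=6,i=10
  ..#.#|#  b5=1 t=0,i=1
  ..#..|#  b4=1 t=5,i=6
  ...##|.  b3=0 t=1,i=9
  ...#.|#  b2=1 t=0,i=0
  ....#|.  b1=0 t=2,i=4
  .....|#  b0=1 t=2,i=0
  bits 00111110011000100111100001110101 = 1046640757

1046640757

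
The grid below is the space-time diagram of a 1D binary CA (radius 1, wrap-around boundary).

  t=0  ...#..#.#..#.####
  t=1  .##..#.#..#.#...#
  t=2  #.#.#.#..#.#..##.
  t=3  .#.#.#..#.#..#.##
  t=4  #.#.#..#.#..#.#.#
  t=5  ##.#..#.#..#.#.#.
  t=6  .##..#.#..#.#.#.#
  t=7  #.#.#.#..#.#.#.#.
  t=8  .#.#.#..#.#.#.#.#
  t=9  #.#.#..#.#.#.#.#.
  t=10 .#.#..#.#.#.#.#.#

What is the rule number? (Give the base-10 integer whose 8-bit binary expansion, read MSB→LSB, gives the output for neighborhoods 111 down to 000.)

99

  [7] ### => .  t=0,i=14
  [6] ##. => #  t=0,i=16
  [5] #.# => #  t=0,i=7
  [4] #.. => .  t=0,i=0
  [3] .## => .  t=0,i=13
  [2] .#. => .  t=0,i=3
  [1] ..# => #  t=0,i=2
  [0] ... => #  t=0,i=1
  bits 01100011 = 99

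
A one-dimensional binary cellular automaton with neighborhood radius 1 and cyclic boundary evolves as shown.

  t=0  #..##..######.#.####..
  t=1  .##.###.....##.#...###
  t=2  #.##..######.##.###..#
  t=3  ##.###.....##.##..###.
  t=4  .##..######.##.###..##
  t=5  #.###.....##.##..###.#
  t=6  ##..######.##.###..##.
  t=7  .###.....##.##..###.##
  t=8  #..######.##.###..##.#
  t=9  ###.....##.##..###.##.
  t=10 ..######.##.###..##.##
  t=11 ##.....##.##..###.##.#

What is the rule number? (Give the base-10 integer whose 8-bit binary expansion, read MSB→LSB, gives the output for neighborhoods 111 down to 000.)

  [7] ### => .  t=0,i=8
  [6] ##. => #  t=0,i=4
  [5] #.# => #  t=0,i=13
  [4] #.. => #  t=0,i=1
  [3] .## => .  t=0,i=3
  [2] .#. => .  t=0,i=0
  [1] ..# => #  t=0,i=2
  [0] ... => #  t=1,i=8
  bits 01110011 = 115

115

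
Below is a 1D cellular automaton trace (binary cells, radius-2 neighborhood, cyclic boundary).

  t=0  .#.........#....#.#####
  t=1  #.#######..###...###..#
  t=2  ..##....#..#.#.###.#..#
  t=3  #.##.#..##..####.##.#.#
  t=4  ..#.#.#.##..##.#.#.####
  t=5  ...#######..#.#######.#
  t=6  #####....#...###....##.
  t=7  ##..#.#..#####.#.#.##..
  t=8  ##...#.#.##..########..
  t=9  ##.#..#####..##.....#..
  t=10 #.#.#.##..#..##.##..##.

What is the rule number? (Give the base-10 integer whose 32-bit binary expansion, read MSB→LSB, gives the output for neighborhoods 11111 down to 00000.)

  nb #####: next=.  (t=0,i=20, bit31=0)
  nb ####.: next=.  (t=0,i=21, bit30=0)
  nb ###.#: next=#  (t=0,i=22, bit29=1)
  nb ###..: next=#  (t=1,i=8, bit28=1)
  nb ##.##: next=.  (t=1,i=1, bit27=0)
  nb ##.#.: next=#  (t=0,i=0, bit26=1)
  nb ##..#: next=.  (t=1,i=9, bit25=0)
  nb ##...: next=.  (t=1,i=14, bit24=0)
  nb #.###: next=#  (t=0,i=18, bit23=1)
  nb #.##.: next=#  (t=3,i=2, bit22=1)
  nb #.#.#: next=#  (t=2,i=13, bit21=1)
  nb #.#..: next=.  (t=0,i=1, bit20=0)
  nb #..##: next=.  (t=1,i=10, bit19=0)
  nb #..#.: next=.  (t=2,i=10, bit18=0)
  nb #...#: next=#  (t=1,i=15, bit17=1)
  nb #....: next=#  (t=0,i=3, bit16=1)
  nb .####: next=#  (t=0,i=19, bit15=1)
  nb .###.: next=.  (t=1,i=12, bit14=0)
  nb .##.#: next=.  (t=1,i=0, bit13=0)
  nb .##..: next=#  (t=2,i=3, bit12=1)
  nb .#.##: next=#  (t=0,i=17, bit11=1)
  nb .#.#.: next=#  (t=2,i=12, bit10=1)
  nb .#..#: next=#  (t=2,i=0, bit9=1)
  nb .#...: next=#  (t=0,i=2, bit8=1)
  nb ..###: next=#  (t=1,i=11, bit7=1)
  nb ..##.: next=#  (t=1,i=22, bit6=1)
  nb ..#.#: next=.  (t=0,i=16, bit5=0)
  nb ..#..: next=#  (t=0,i=11, bit4=1)
  nb ...##: next=#  (t=1,i=16, bit3=1)
  nb ...#.: next=.  (t=0,i=10, bit2=0)
  nb ....#: next=.  (t=0,i=9, bit1=0)
  nb .....: next=#  (t=0,i=4, bit0=1)
  bits 00110100111000111001111111011001 = 887332825

887332825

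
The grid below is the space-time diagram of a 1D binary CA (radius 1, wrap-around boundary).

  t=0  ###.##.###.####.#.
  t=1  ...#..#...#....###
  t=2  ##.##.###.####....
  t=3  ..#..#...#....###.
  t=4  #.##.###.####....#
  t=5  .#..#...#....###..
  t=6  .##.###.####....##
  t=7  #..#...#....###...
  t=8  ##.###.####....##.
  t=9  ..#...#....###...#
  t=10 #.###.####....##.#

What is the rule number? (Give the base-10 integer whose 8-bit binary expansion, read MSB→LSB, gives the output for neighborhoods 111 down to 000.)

53

  ### -> .   bit 7 = 0  t=0,i=1
  ##. -> .   bit 6 = 0  t=0,i=2
  #.# -> #   bit 5 = 1  t=0,i=3
  #.. -> #   bit 4 = 1  t=1,i=0
  .## -> .   bit 3 = 0  t=0,i=0
  .#. -> #   bit 2 = 1  t=0,i=16
  ..# -> .   bit 1 = 0  t=1,i=2
  ... -> #   bit 0 = 1  t=1,i=1
  bits 00110101 = 53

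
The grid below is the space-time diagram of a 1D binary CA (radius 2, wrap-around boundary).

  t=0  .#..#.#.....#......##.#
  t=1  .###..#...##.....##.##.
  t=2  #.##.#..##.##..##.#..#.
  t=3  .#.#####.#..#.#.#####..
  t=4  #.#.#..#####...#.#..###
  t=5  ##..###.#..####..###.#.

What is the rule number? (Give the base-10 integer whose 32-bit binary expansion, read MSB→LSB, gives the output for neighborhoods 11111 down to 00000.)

  [31] ##### => .  t=3,i=5
  [30] ####. => .  t=3,i=6
  [29] ###.# => #  t=3,i=7
  [28] ###.. => #  t=1,i=3
  [27] ##.## => .  t=1,i=19
  [26] ##.#. => #  t=0,i=21
  [25] ##..# => .  t=1,i=4
  [24] ##... => #  t=1,i=12
  [23] #.### => .  t=3,i=3
  [22] #.##. => .  t=1,i=20
  [21] #.#.# => .  t=0,i=22
  [20] #.#.. => #  t=0,i=1
  [19] #..## => #  t=1,i=0
  [18] #..#. => #  t=0,i=3
  [17] #...# => #  t=1,i=8
  [16] #.... => .  t=0,i=8
  [15] .#### => #  t=3,i=4
  [14] .###. => #  t=1,i=2
  [13] .##.# => #  t=0,i=20
  [12] .##.. => #  t=1,i=11
  [11] .#.## => #  t=2,i=1
  [10] .#.#. => .  t=0,i=0
  [9] .#..# => #  t=0,i=2
  [8] .#... => .  t=0,i=7
  [7] ..### => .  t=1,i=1
  [6] ..##. => .  t=0,i=19
  [5] ..#.# => .  t=0,i=4
  [4] ..#.. => .  t=0,i=12
  [3] ...## => #  t=0,i=18
  [2] ...#. => #  t=0,i=11
  [1] ....# => #  t=0,i=10
  [0] ..... => .  t=0,i=9
  bits 00110101000111101111101000001110 = 891222542

891222542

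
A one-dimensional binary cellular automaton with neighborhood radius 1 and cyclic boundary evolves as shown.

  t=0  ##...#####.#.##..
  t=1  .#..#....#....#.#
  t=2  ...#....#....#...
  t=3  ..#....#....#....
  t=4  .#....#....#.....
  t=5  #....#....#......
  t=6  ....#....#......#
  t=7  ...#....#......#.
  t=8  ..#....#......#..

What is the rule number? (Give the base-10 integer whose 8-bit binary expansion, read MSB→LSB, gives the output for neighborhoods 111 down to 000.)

  [7] ### => .  t=0,i=6
  [6] ##. => #  t=0,i=1
  [5] #.# => .  t=0,i=10
  [4] #.. => .  t=0,i=2
  [3] .## => .  t=0,i=0
  [2] .#. => .  t=0,i=11
  [1] ..# => #  t=0,i=4
  [0] ... => .  t=0,i=3
  bits 01000010 = 66

66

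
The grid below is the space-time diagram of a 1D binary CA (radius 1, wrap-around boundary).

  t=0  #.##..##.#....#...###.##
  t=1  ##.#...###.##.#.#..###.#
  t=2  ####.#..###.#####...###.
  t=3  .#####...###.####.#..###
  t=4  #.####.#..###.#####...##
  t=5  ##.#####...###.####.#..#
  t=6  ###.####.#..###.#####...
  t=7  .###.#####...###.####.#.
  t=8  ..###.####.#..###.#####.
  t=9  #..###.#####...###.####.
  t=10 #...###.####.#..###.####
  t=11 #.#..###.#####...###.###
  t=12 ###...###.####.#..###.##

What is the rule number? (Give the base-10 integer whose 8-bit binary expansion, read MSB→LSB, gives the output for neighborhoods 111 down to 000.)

229

  nb ###: next=#  (t=0,i=19, bit7=1)
  nb ##.: next=#  (t=0,i=0, bit6=1)
  nb #.#: next=#  (t=0,i=1, bit5=1)
  nb #..: next=.  (t=0,i=4, bit4=0)
  nb .##: next=.  (t=0,i=2, bit3=0)
  nb .#.: next=#  (t=0,i=9, bit2=1)
  nb ..#: next=.  (t=0,i=5, bit1=0)
  nb ...: next=#  (t=0,i=11, bit0=1)
  bits 11100101 = 229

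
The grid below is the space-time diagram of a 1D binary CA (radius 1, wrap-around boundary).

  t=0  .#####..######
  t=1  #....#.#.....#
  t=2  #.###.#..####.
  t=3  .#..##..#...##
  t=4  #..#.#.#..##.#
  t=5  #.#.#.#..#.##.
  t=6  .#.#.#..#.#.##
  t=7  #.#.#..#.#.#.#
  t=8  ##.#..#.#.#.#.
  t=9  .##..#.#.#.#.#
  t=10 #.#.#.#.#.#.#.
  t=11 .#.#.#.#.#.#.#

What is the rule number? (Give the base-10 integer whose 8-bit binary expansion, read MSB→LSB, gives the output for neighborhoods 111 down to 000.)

  ###|.  b7=0 t=0,i=2
  ##.|#  b6=1 t=0,i=5
  #.#|#  b5=1 t=0,i=0
  #..|.  b4=0 t=0,i=6
  .##|.  b3=0 t=0,i=1
  .#.|.  b2=0 t=1,i=5
  ..#|#  b1=1 t=0,i=7
  ...|#  b0=1 t=1,i=2
  bits 01100011 = 99

99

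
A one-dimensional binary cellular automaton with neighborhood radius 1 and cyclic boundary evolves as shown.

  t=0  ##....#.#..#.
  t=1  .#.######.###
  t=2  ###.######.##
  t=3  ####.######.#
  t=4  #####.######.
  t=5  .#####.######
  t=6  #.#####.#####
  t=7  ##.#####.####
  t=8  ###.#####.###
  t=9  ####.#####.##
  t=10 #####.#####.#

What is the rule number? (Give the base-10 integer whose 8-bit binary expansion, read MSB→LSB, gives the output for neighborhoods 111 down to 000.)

231

  [7] ### => #  t=1,i=4
  [6] ##. => #  t=0,i=1
  [5] #.# => #  t=0,i=7
  [4] #.. => .  t=0,i=2
  [3] .## => .  t=0,i=0
  [2] .#. => #  t=0,i=6
  [1] ..# => #  t=0,i=5
  [0] ... => #  t=0,i=3
  bits 11100111 = 231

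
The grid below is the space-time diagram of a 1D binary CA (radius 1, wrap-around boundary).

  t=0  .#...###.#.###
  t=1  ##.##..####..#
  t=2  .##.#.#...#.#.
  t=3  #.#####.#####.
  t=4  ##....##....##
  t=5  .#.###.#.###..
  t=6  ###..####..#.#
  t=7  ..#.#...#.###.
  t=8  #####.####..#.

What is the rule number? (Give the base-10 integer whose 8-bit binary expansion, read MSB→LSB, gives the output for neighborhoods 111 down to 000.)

  ### -> .   bit 7 = 0  t=0,i=6
  ##. -> #   bit 6 = 1  t=0,i=7
  #.# -> #   bit 5 = 1  t=0,i=0
  #.. -> .   bit 4 = 0  t=0,i=2
  .## -> .   bit 3 = 0  t=0,i=5
  .#. -> #   bit 2 = 1  t=0,i=1
  ..# -> #   bit 1 = 1  t=0,i=4
  ... -> #   bit 0 = 1  t=0,i=3
  bits 01100111 = 103

103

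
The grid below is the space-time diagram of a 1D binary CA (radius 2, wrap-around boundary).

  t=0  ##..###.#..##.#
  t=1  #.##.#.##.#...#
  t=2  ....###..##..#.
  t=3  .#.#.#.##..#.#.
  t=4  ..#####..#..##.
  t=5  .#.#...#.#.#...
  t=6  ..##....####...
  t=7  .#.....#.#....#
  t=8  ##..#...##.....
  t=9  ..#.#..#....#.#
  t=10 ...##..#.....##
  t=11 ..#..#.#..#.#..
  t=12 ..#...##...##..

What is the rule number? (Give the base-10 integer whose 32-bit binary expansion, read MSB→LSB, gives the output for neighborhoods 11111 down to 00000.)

112774169

  #####|.  b31=0 t=4,i=4
  ####.|.  b30=0 t=4,i=5
  ###.#|.  b29=0 t=0,i=6
  ###..|.  b28=0 t=0,i=1
  ##.##|.  b27=0 t=0,i=13
  ##.#.|#  b26=1 t=0,i=7
  ##..#|#  b25=1 t=0,i=2
  ##...|.  b24=0 t=4,i=14
  #.###|#  b23=1 t=0,i=14
  #.##.|.  b22=0 t=1,i=2
  #.#.#|#  b21=1 t=1,i=5
  #.#..|#  b20=1 t=0,i=8
  #..##|#  b19=1 t=0,i=3
  #..#.|.  b18=0 t=2,i=12
  #...#|.  b17=0 t=1,i=12
  #....|.  b16=0 t=2,i=0
  .####|#  b15=1 t=4,i=3
  .###.|#  b14=1 t=0,i=0
  .##.#|.  b13=0 t=0,i=12
  .##..|.  b12=0 t=2,i=10
  .#.##|#  b11=1 t=1,i=6
  .#.#.|#  b10=1 t=3,i=2
  .#..#|.  b9=0 t=0,i=9
  .#...|.  b8=0 t=1,i=11
  ..###|.  b7=0 t=0,i=4
  ..##.|.  b6=0 t=0,i=11
  ..#.#|.  b5=0 t=3,i=1
  ..#..|#  b4=1 t=2,i=13
  ...##|#  b3=1 t=1,i=13
  ...#.|.  b2=0 t=5,i=0
  ....#|.  b1=0 t=2,i=2
  .....|#  b0=1 t=2,i=1
  bits 00000110101110001100110000011001 = 112774169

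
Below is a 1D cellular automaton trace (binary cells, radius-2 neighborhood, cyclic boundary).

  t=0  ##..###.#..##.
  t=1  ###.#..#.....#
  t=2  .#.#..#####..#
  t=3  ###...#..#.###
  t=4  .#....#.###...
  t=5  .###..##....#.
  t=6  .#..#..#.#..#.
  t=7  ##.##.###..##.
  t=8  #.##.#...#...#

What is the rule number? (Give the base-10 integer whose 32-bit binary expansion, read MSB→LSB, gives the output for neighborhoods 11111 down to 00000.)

1315249585

  ##### -> .   bit 31 = 0  t=2,i=8
  ####. -> #   bit 30 = 1  t=1,i=1
  ###.# -> .   bit 29 = 0  t=0,i=6
  ###.. -> .   bit 28 = 0  t=2,i=10
  ##.## -> #   bit 27 = 1  t=0,i=13
  ##.#. -> #   bit 26 = 1  t=0,i=7
  ##..# -> #   bit 25 = 1  t=0,i=2
  ##... -> .   bit 24 = 0  t=3,i=3
  #.### -> .   bit 23 = 0  t=3,i=11
  #.##. -> #   bit 22 = 1  t=0,i=0
  #.#.# -> #   bit 21 = 1  t=2,i=1
  #.#.. -> .   bit 20 = 0  t=0,i=8
  #..## -> .   bit 19 = 0  t=0,i=3
  #..#. -> #   bit 18 = 1  t=1,i=6
  #...# -> .   bit 17 = 0  t=3,i=4
  #.... -> #   bit 16 = 1  t=1,i=9
  .#### -> .   bit 15 = 0  t=1,i=0
  .###. -> .   bit 14 = 0  t=0,i=5
  .##.# -> .   bit 13 = 0  t=0,i=12
  .##.. -> #   bit 12 = 1  t=0,i=1
  .#.## -> #   bit 11 = 1  t=3,i=10
  .#.#. -> #   bit 10 = 1  t=2,i=0
  .#..# -> .   bit 9 = 0  t=0,i=9
  .#... -> #   bit 8 = 1  t=1,i=8
  ..### -> #   bit 7 = 1  t=0,i=4
  ..##. -> .   bit 6 = 0  t=0,i=11
  ..#.# -> #   bit 5 = 1  t=2,i=13
  ..#.. -> #   bit 4 = 1  t=1,i=7
  ...## -> .   bit 3 = 0  t=1,i=12
  ...#. -> .   bit 2 = 0  t=3,i=5
  ....# -> .   bit 1 = 0  t=1,i=11
  ..... -> #   bit 0 = 1  t=1,i=10
  bits 01001110011001010001110110110001 = 1315249585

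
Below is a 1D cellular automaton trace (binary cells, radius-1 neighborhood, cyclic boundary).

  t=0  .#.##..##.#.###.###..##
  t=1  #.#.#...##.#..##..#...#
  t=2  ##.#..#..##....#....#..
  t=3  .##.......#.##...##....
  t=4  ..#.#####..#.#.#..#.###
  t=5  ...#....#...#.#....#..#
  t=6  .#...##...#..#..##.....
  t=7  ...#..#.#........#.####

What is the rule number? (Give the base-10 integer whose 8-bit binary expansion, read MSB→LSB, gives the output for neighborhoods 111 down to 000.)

  nb ###: next=.  (t=0,i=13, bit7=0)
  nb ##.: next=#  (t=0,i=4, bit6=1)
  nb #.#: next=#  (t=0,i=0, bit5=1)
  nb #..: next=.  (t=0,i=5, bit4=0)
  nb .##: next=.  (t=0,i=3, bit3=0)
  nb .#.: next=.  (t=0,i=1, bit2=0)
  nb ..#: next=.  (t=0,i=6, bit1=0)
  nb ...: next=#  (t=1,i=6, bit0=1)
  bits 01100001 = 97

97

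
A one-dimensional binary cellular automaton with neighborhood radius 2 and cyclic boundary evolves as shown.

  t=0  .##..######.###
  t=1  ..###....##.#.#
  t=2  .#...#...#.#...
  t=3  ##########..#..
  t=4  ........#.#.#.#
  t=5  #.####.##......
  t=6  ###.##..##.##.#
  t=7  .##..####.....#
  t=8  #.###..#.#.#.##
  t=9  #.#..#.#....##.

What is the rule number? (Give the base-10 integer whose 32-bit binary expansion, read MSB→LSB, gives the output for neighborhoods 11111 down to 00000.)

  #####|.  b31=0 t=0,i=7
  ####.|#  b30=1 t=0,i=9
  ###.#|#  b29=1 t=0,i=10
  ###..|.  b28=0 t=1,i=4
  ##.##|.  b27=0 t=0,i=0
  ##.#.|#  b26=1 t=1,i=11
  ##..#|#  b25=1 t=0,i=3
  ##...|#  b24=1 t=1,i=5
  #.###|#  b23=1 t=0,i=12
  #.##.|.  b22=0 t=0,i=1
  #.#.#|.  b21=0 t=1,i=12
  #.#..|.  b20=0 t=1,i=14
  #..##|#  b19=1 t=0,i=4
  #..#.|.  b18=0 t=3,i=11
  #...#|#  b17=1 t=2,i=3
  #....|.  b16=0 t=1,i=6
  .####|.  b15=0 t=0,i=6
  .###.|.  b14=0 t=0,i=13
  .##.#|.  b13=0 t=1,i=10
  .##..|#  b12=1 t=0,i=2
  .#.##|#  b11=1 t=5,i=1
  .#.#.|.  b10=0 t=1,i=13
  .#..#|.  b9=0 t=1,i=0
  .#...|#  b8=1 t=2,i=2
  ..###|.  b7=0 t=0,i=5
  ..##.|#  b6=1 t=1,i=9
  ..#.#|#  b5=1 t=2,i=9
  ..#..|#  b4=1 t=2,i=1
  ...##|.  b3=0 t=1,i=8
  ...#.|#  b2=1 t=2,i=0
  ....#|.  b1=0 t=1,i=7
  .....|#  b0=1 t=4,i=2
  bits 01100111100010100001100101110101 = 1737103733

1737103733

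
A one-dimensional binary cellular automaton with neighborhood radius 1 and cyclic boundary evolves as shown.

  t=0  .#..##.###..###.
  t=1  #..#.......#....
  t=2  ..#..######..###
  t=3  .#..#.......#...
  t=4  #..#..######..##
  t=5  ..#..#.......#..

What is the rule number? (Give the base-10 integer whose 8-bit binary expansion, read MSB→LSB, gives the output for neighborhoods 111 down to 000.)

  ###|.  b7=0 t=0,i=8
  ##.|.  b6=0 t=0,i=5
  #.#|.  b5=0 t=0,i=6
  #..|.  b4=0 t=0,i=2
  .##|.  b3=0 t=0,i=4
  .#.|.  b2=0 t=0,i=1
  ..#|#  b1=1 t=0,i=0
  ...|#  b0=1 t=1,i=5
  bits 00000011 = 3

3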